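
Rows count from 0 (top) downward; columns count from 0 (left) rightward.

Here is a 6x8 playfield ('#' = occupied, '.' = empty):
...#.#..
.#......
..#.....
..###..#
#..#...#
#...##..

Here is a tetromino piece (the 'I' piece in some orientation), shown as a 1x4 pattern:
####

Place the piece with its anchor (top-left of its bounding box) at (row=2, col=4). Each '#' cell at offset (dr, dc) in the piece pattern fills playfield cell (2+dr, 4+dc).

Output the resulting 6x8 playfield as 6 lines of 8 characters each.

Fill (2+0,4+0) = (2,4)
Fill (2+0,4+1) = (2,5)
Fill (2+0,4+2) = (2,6)
Fill (2+0,4+3) = (2,7)

Answer: ...#.#..
.#......
..#.####
..###..#
#..#...#
#...##..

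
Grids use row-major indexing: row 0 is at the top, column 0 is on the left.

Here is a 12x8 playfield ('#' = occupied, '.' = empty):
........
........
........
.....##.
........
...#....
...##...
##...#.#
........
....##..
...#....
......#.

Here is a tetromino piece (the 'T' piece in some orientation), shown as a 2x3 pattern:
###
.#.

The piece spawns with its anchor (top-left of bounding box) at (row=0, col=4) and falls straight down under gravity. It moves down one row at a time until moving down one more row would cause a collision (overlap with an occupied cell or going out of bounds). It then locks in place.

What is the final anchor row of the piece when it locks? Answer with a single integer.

Answer: 1

Derivation:
Spawn at (row=0, col=4). Try each row:
  row 0: fits
  row 1: fits
  row 2: blocked -> lock at row 1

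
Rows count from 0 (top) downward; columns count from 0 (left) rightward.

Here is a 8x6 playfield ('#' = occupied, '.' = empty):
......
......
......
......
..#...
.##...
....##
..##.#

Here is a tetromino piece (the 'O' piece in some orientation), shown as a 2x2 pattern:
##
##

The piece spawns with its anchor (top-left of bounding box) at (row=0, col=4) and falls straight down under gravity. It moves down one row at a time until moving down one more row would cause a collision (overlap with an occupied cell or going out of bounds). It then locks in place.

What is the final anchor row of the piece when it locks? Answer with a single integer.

Spawn at (row=0, col=4). Try each row:
  row 0: fits
  row 1: fits
  row 2: fits
  row 3: fits
  row 4: fits
  row 5: blocked -> lock at row 4

Answer: 4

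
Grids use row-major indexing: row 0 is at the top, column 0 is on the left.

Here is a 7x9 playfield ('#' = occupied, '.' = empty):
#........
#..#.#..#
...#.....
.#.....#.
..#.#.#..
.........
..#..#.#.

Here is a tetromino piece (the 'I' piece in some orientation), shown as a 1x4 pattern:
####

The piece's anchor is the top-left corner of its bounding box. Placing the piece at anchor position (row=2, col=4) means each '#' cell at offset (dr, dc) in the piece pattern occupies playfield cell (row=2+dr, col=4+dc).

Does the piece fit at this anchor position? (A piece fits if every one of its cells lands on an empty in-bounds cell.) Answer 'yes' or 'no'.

Answer: yes

Derivation:
Check each piece cell at anchor (2, 4):
  offset (0,0) -> (2,4): empty -> OK
  offset (0,1) -> (2,5): empty -> OK
  offset (0,2) -> (2,6): empty -> OK
  offset (0,3) -> (2,7): empty -> OK
All cells valid: yes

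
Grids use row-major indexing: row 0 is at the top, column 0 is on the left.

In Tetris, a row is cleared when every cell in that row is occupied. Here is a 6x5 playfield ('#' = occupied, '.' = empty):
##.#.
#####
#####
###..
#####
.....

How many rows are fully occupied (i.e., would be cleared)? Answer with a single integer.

Answer: 3

Derivation:
Check each row:
  row 0: 2 empty cells -> not full
  row 1: 0 empty cells -> FULL (clear)
  row 2: 0 empty cells -> FULL (clear)
  row 3: 2 empty cells -> not full
  row 4: 0 empty cells -> FULL (clear)
  row 5: 5 empty cells -> not full
Total rows cleared: 3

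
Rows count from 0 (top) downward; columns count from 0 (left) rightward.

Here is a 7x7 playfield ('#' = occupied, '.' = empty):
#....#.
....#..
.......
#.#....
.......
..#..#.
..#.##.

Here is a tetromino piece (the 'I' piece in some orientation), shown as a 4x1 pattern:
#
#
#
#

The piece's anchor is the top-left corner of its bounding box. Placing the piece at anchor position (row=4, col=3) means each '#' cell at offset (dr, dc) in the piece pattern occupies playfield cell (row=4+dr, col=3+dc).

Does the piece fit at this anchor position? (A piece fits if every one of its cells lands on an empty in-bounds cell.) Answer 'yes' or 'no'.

Check each piece cell at anchor (4, 3):
  offset (0,0) -> (4,3): empty -> OK
  offset (1,0) -> (5,3): empty -> OK
  offset (2,0) -> (6,3): empty -> OK
  offset (3,0) -> (7,3): out of bounds -> FAIL
All cells valid: no

Answer: no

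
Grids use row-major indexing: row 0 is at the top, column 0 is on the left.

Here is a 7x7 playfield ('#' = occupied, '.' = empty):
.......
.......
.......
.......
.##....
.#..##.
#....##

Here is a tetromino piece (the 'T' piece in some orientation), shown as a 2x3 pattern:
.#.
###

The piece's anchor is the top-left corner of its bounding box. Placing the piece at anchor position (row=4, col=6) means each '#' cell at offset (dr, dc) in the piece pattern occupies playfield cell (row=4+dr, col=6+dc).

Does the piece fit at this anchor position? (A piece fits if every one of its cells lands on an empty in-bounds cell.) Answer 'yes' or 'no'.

Answer: no

Derivation:
Check each piece cell at anchor (4, 6):
  offset (0,1) -> (4,7): out of bounds -> FAIL
  offset (1,0) -> (5,6): empty -> OK
  offset (1,1) -> (5,7): out of bounds -> FAIL
  offset (1,2) -> (5,8): out of bounds -> FAIL
All cells valid: no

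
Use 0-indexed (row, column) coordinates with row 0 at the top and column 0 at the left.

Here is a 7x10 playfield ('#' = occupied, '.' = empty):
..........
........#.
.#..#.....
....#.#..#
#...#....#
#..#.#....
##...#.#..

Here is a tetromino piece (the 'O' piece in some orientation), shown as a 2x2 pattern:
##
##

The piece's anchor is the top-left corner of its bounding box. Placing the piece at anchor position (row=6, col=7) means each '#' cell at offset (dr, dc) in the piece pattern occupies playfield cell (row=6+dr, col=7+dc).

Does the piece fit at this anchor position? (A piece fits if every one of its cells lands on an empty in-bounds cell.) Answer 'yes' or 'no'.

Check each piece cell at anchor (6, 7):
  offset (0,0) -> (6,7): occupied ('#') -> FAIL
  offset (0,1) -> (6,8): empty -> OK
  offset (1,0) -> (7,7): out of bounds -> FAIL
  offset (1,1) -> (7,8): out of bounds -> FAIL
All cells valid: no

Answer: no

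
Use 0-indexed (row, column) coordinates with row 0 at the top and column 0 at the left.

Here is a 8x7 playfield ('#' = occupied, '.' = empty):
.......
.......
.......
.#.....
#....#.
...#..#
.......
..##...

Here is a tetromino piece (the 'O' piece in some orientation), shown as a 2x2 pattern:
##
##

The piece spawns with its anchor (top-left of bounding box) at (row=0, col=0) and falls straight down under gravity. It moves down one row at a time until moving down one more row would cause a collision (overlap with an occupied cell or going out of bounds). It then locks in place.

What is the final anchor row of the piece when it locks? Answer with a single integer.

Spawn at (row=0, col=0). Try each row:
  row 0: fits
  row 1: fits
  row 2: blocked -> lock at row 1

Answer: 1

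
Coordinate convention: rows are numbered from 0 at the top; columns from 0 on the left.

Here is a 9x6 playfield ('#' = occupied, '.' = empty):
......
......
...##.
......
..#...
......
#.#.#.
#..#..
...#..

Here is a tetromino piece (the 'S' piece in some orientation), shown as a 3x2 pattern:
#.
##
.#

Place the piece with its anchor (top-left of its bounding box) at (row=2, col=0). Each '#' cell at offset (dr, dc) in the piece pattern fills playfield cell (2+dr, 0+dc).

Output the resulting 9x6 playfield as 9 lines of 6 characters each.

Answer: ......
......
#..##.
##....
.##...
......
#.#.#.
#..#..
...#..

Derivation:
Fill (2+0,0+0) = (2,0)
Fill (2+1,0+0) = (3,0)
Fill (2+1,0+1) = (3,1)
Fill (2+2,0+1) = (4,1)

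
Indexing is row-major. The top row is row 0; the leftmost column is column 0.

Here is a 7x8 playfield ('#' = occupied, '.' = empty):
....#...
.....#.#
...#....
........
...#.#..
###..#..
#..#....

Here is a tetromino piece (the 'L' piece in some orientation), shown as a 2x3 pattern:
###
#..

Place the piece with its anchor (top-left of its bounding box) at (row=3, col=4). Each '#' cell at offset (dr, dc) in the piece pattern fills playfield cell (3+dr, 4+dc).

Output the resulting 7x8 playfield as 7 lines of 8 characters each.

Answer: ....#...
.....#.#
...#....
....###.
...###..
###..#..
#..#....

Derivation:
Fill (3+0,4+0) = (3,4)
Fill (3+0,4+1) = (3,5)
Fill (3+0,4+2) = (3,6)
Fill (3+1,4+0) = (4,4)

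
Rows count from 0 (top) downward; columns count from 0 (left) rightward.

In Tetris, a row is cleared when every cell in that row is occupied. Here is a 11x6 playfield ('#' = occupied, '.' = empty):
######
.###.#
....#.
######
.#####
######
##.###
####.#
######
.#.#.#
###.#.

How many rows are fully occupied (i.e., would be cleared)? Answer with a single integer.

Answer: 4

Derivation:
Check each row:
  row 0: 0 empty cells -> FULL (clear)
  row 1: 2 empty cells -> not full
  row 2: 5 empty cells -> not full
  row 3: 0 empty cells -> FULL (clear)
  row 4: 1 empty cell -> not full
  row 5: 0 empty cells -> FULL (clear)
  row 6: 1 empty cell -> not full
  row 7: 1 empty cell -> not full
  row 8: 0 empty cells -> FULL (clear)
  row 9: 3 empty cells -> not full
  row 10: 2 empty cells -> not full
Total rows cleared: 4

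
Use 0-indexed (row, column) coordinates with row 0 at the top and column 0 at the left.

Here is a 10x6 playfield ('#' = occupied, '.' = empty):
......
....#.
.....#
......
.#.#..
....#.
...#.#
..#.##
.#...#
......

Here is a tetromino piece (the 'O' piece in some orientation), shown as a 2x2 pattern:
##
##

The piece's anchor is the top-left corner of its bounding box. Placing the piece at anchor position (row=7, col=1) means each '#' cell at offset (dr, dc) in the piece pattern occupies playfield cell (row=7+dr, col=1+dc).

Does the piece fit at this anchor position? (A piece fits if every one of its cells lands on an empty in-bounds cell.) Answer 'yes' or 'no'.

Check each piece cell at anchor (7, 1):
  offset (0,0) -> (7,1): empty -> OK
  offset (0,1) -> (7,2): occupied ('#') -> FAIL
  offset (1,0) -> (8,1): occupied ('#') -> FAIL
  offset (1,1) -> (8,2): empty -> OK
All cells valid: no

Answer: no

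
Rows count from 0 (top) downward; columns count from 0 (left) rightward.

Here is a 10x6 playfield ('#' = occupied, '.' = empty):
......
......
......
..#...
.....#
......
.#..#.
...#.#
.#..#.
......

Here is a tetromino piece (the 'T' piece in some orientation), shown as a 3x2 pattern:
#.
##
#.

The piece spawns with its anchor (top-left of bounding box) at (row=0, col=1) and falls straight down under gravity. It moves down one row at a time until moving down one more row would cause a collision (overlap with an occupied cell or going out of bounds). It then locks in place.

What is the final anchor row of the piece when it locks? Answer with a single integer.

Answer: 1

Derivation:
Spawn at (row=0, col=1). Try each row:
  row 0: fits
  row 1: fits
  row 2: blocked -> lock at row 1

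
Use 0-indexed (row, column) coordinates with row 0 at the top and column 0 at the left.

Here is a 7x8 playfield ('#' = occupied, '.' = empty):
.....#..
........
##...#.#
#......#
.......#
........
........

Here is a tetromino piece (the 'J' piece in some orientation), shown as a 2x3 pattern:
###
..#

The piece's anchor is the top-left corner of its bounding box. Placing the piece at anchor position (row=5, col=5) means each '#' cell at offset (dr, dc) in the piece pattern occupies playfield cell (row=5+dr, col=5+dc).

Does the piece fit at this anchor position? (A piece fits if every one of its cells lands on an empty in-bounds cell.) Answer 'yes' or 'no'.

Answer: yes

Derivation:
Check each piece cell at anchor (5, 5):
  offset (0,0) -> (5,5): empty -> OK
  offset (0,1) -> (5,6): empty -> OK
  offset (0,2) -> (5,7): empty -> OK
  offset (1,2) -> (6,7): empty -> OK
All cells valid: yes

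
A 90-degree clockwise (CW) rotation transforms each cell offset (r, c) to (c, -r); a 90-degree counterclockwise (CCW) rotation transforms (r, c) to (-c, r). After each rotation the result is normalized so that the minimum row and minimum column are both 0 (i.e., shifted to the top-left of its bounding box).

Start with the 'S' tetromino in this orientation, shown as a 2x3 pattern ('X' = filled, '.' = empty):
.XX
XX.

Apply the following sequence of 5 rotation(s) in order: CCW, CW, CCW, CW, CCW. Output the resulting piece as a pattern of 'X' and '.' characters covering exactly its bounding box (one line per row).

Start:
.XX
XX.
After rotation 1 (CCW):
X.
XX
.X
After rotation 2 (CW):
.XX
XX.
After rotation 3 (CCW):
X.
XX
.X
After rotation 4 (CW):
.XX
XX.
After rotation 5 (CCW):
X.
XX
.X

Answer: X.
XX
.X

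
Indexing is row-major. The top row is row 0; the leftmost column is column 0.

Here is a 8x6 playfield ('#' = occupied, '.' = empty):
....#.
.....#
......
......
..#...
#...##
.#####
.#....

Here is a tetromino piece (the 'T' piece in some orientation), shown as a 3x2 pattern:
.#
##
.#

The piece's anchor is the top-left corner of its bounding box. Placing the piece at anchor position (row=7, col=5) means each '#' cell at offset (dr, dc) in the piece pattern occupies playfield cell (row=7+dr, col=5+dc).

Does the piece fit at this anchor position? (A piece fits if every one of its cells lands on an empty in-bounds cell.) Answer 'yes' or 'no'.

Check each piece cell at anchor (7, 5):
  offset (0,1) -> (7,6): out of bounds -> FAIL
  offset (1,0) -> (8,5): out of bounds -> FAIL
  offset (1,1) -> (8,6): out of bounds -> FAIL
  offset (2,1) -> (9,6): out of bounds -> FAIL
All cells valid: no

Answer: no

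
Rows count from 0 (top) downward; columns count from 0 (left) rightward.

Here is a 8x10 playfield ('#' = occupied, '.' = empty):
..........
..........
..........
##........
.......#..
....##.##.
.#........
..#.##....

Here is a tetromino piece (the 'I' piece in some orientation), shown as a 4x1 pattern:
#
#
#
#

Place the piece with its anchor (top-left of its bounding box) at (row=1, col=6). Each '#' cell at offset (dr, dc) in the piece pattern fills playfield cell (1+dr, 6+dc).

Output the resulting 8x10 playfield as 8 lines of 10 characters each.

Answer: ..........
......#...
......#...
##....#...
......##..
....##.##.
.#........
..#.##....

Derivation:
Fill (1+0,6+0) = (1,6)
Fill (1+1,6+0) = (2,6)
Fill (1+2,6+0) = (3,6)
Fill (1+3,6+0) = (4,6)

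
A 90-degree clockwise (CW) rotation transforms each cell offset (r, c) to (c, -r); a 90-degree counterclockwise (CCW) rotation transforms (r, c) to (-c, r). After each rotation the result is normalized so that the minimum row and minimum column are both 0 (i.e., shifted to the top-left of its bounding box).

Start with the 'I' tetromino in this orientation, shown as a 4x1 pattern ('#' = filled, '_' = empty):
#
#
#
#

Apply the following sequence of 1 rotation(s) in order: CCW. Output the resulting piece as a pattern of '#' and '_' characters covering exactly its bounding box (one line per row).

Answer: ####

Derivation:
Start:
#
#
#
#
After rotation 1 (CCW):
####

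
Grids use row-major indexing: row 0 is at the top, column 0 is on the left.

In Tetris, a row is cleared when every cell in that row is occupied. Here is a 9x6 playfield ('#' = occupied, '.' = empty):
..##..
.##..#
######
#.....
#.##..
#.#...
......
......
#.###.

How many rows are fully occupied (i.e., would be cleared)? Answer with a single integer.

Check each row:
  row 0: 4 empty cells -> not full
  row 1: 3 empty cells -> not full
  row 2: 0 empty cells -> FULL (clear)
  row 3: 5 empty cells -> not full
  row 4: 3 empty cells -> not full
  row 5: 4 empty cells -> not full
  row 6: 6 empty cells -> not full
  row 7: 6 empty cells -> not full
  row 8: 2 empty cells -> not full
Total rows cleared: 1

Answer: 1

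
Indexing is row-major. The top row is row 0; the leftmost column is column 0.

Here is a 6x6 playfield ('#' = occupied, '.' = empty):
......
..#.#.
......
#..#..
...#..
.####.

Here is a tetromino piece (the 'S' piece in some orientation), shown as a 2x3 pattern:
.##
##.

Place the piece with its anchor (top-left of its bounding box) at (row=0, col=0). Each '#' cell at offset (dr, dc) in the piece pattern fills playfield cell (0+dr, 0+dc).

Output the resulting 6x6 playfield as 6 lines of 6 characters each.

Fill (0+0,0+1) = (0,1)
Fill (0+0,0+2) = (0,2)
Fill (0+1,0+0) = (1,0)
Fill (0+1,0+1) = (1,1)

Answer: .##...
###.#.
......
#..#..
...#..
.####.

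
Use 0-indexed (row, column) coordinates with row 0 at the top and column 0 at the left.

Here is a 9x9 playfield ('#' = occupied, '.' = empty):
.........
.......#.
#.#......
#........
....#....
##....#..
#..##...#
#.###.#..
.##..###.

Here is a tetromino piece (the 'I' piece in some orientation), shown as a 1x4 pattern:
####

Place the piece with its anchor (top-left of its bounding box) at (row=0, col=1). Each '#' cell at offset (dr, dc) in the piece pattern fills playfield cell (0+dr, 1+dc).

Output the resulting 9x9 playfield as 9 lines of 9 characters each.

Fill (0+0,1+0) = (0,1)
Fill (0+0,1+1) = (0,2)
Fill (0+0,1+2) = (0,3)
Fill (0+0,1+3) = (0,4)

Answer: .####....
.......#.
#.#......
#........
....#....
##....#..
#..##...#
#.###.#..
.##..###.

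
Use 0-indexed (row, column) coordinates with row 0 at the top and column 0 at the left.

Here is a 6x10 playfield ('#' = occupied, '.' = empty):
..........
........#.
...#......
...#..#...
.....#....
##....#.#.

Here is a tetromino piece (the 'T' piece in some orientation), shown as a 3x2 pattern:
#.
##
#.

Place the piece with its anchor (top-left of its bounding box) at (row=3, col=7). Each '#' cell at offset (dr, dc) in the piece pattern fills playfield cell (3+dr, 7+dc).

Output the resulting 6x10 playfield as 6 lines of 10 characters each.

Fill (3+0,7+0) = (3,7)
Fill (3+1,7+0) = (4,7)
Fill (3+1,7+1) = (4,8)
Fill (3+2,7+0) = (5,7)

Answer: ..........
........#.
...#......
...#..##..
.....#.##.
##....###.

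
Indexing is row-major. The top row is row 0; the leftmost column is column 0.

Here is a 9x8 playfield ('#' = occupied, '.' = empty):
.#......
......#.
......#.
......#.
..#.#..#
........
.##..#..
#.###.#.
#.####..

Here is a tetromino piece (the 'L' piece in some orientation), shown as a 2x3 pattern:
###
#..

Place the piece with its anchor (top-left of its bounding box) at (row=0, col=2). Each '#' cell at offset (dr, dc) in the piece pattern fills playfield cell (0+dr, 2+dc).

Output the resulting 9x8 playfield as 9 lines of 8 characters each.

Fill (0+0,2+0) = (0,2)
Fill (0+0,2+1) = (0,3)
Fill (0+0,2+2) = (0,4)
Fill (0+1,2+0) = (1,2)

Answer: .####...
..#...#.
......#.
......#.
..#.#..#
........
.##..#..
#.###.#.
#.####..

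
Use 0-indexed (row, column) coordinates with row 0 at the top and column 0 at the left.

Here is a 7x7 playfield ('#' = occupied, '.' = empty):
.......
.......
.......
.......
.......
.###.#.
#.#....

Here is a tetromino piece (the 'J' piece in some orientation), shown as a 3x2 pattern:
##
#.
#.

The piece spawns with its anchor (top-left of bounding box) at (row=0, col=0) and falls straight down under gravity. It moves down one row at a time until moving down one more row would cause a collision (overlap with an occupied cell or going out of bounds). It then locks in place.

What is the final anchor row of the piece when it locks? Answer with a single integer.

Answer: 3

Derivation:
Spawn at (row=0, col=0). Try each row:
  row 0: fits
  row 1: fits
  row 2: fits
  row 3: fits
  row 4: blocked -> lock at row 3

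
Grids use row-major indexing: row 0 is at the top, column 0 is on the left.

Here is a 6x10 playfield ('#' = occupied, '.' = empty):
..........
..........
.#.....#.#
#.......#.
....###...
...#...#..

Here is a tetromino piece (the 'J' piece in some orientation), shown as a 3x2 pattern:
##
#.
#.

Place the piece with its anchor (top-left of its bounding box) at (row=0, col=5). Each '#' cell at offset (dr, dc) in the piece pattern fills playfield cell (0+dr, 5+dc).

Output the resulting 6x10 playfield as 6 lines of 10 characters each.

Fill (0+0,5+0) = (0,5)
Fill (0+0,5+1) = (0,6)
Fill (0+1,5+0) = (1,5)
Fill (0+2,5+0) = (2,5)

Answer: .....##...
.....#....
.#...#.#.#
#.......#.
....###...
...#...#..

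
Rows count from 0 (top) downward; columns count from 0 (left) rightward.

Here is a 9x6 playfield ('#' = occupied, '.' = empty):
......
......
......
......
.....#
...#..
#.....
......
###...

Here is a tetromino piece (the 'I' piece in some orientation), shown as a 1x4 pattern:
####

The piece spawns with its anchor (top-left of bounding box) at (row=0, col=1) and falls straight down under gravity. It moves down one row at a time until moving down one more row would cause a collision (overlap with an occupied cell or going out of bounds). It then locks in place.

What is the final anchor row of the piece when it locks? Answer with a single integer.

Answer: 4

Derivation:
Spawn at (row=0, col=1). Try each row:
  row 0: fits
  row 1: fits
  row 2: fits
  row 3: fits
  row 4: fits
  row 5: blocked -> lock at row 4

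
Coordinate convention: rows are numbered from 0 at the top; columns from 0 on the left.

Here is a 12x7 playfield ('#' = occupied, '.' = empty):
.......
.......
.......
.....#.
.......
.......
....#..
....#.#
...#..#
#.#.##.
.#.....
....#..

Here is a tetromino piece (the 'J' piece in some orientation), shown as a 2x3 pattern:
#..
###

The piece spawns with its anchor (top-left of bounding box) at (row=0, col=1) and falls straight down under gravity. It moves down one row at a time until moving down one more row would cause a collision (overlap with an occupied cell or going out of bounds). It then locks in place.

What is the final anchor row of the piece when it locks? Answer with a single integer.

Answer: 6

Derivation:
Spawn at (row=0, col=1). Try each row:
  row 0: fits
  row 1: fits
  row 2: fits
  row 3: fits
  row 4: fits
  row 5: fits
  row 6: fits
  row 7: blocked -> lock at row 6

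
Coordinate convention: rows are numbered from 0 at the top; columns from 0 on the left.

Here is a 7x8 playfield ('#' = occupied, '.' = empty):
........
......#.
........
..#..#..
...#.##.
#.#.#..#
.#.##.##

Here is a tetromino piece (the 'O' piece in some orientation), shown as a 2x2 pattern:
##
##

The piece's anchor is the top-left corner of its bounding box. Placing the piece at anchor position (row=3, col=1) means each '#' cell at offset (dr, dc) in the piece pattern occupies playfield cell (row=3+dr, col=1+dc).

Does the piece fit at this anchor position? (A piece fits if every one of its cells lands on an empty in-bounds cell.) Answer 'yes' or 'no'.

Answer: no

Derivation:
Check each piece cell at anchor (3, 1):
  offset (0,0) -> (3,1): empty -> OK
  offset (0,1) -> (3,2): occupied ('#') -> FAIL
  offset (1,0) -> (4,1): empty -> OK
  offset (1,1) -> (4,2): empty -> OK
All cells valid: no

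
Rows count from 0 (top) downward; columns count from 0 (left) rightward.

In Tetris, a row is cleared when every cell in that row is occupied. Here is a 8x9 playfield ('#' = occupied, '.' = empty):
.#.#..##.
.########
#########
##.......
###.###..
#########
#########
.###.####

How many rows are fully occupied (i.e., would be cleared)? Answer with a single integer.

Answer: 3

Derivation:
Check each row:
  row 0: 5 empty cells -> not full
  row 1: 1 empty cell -> not full
  row 2: 0 empty cells -> FULL (clear)
  row 3: 7 empty cells -> not full
  row 4: 3 empty cells -> not full
  row 5: 0 empty cells -> FULL (clear)
  row 6: 0 empty cells -> FULL (clear)
  row 7: 2 empty cells -> not full
Total rows cleared: 3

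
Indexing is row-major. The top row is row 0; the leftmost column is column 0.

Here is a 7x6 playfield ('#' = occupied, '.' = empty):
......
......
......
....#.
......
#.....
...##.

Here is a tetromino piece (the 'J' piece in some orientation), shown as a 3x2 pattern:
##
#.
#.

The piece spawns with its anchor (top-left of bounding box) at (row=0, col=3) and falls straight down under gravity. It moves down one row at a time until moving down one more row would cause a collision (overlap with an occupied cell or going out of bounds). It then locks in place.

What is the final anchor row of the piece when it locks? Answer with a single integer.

Spawn at (row=0, col=3). Try each row:
  row 0: fits
  row 1: fits
  row 2: fits
  row 3: blocked -> lock at row 2

Answer: 2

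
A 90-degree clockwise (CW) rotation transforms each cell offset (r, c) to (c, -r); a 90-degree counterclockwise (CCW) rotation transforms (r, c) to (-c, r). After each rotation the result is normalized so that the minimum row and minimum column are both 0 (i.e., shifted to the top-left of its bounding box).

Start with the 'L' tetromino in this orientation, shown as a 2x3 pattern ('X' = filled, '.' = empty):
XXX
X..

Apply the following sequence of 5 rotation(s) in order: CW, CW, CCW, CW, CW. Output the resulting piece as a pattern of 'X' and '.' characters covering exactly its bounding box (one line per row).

Start:
XXX
X..
After rotation 1 (CW):
XX
.X
.X
After rotation 2 (CW):
..X
XXX
After rotation 3 (CCW):
XX
.X
.X
After rotation 4 (CW):
..X
XXX
After rotation 5 (CW):
X.
X.
XX

Answer: X.
X.
XX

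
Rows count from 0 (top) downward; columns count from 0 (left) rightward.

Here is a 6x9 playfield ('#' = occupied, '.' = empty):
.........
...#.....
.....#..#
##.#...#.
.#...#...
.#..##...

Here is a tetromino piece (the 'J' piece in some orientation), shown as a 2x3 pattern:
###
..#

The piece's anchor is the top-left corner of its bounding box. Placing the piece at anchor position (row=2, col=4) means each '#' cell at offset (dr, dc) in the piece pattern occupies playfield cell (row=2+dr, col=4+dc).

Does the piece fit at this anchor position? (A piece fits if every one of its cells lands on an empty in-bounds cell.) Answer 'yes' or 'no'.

Answer: no

Derivation:
Check each piece cell at anchor (2, 4):
  offset (0,0) -> (2,4): empty -> OK
  offset (0,1) -> (2,5): occupied ('#') -> FAIL
  offset (0,2) -> (2,6): empty -> OK
  offset (1,2) -> (3,6): empty -> OK
All cells valid: no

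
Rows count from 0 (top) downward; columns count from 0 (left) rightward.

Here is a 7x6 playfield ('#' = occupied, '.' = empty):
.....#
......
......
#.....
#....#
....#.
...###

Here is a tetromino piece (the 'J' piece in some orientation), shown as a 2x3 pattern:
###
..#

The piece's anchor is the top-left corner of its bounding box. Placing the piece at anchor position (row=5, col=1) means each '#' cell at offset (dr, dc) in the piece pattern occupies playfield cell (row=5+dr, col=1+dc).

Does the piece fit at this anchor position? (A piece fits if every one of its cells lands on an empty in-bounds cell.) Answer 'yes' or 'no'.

Answer: no

Derivation:
Check each piece cell at anchor (5, 1):
  offset (0,0) -> (5,1): empty -> OK
  offset (0,1) -> (5,2): empty -> OK
  offset (0,2) -> (5,3): empty -> OK
  offset (1,2) -> (6,3): occupied ('#') -> FAIL
All cells valid: no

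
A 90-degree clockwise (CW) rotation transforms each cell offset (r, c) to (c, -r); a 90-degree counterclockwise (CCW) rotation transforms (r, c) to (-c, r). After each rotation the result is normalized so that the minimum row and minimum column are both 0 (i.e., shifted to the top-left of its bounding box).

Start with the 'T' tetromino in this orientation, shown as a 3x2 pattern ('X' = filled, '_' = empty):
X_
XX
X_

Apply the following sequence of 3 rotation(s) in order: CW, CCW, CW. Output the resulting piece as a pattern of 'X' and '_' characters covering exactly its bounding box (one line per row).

Start:
X_
XX
X_
After rotation 1 (CW):
XXX
_X_
After rotation 2 (CCW):
X_
XX
X_
After rotation 3 (CW):
XXX
_X_

Answer: XXX
_X_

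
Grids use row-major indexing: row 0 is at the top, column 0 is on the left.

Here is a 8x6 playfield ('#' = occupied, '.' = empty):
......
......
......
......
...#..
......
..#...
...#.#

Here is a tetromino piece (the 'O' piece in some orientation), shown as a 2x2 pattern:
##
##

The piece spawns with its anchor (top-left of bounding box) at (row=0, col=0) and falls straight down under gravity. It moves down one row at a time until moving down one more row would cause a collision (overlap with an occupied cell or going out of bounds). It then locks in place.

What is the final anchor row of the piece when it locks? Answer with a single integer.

Spawn at (row=0, col=0). Try each row:
  row 0: fits
  row 1: fits
  row 2: fits
  row 3: fits
  row 4: fits
  row 5: fits
  row 6: fits
  row 7: blocked -> lock at row 6

Answer: 6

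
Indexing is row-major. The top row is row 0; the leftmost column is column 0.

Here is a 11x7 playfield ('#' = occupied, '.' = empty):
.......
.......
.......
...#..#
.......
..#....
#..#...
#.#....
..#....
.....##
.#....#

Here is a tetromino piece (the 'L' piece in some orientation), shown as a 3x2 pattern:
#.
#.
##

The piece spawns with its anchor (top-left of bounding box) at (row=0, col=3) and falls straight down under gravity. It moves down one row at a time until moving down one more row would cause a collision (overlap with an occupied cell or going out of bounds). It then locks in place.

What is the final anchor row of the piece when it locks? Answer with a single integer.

Answer: 0

Derivation:
Spawn at (row=0, col=3). Try each row:
  row 0: fits
  row 1: blocked -> lock at row 0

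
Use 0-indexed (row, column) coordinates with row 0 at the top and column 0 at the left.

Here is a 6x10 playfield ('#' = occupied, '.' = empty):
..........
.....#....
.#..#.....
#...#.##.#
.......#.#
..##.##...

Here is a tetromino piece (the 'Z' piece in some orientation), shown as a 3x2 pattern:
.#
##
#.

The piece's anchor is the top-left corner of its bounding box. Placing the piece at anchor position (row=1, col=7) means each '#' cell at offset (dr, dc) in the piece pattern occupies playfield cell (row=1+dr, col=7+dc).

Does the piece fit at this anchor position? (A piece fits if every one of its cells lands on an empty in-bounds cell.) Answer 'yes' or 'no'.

Answer: no

Derivation:
Check each piece cell at anchor (1, 7):
  offset (0,1) -> (1,8): empty -> OK
  offset (1,0) -> (2,7): empty -> OK
  offset (1,1) -> (2,8): empty -> OK
  offset (2,0) -> (3,7): occupied ('#') -> FAIL
All cells valid: no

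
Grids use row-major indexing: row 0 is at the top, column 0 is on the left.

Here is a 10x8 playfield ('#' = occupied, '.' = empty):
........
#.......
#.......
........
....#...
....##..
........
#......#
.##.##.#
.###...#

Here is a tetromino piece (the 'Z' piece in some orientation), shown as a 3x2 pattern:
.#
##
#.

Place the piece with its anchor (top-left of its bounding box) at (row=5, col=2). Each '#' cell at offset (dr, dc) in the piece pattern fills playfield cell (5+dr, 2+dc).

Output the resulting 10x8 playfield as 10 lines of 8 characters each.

Answer: ........
#.......
#.......
........
....#...
...###..
..##....
#.#....#
.##.##.#
.###...#

Derivation:
Fill (5+0,2+1) = (5,3)
Fill (5+1,2+0) = (6,2)
Fill (5+1,2+1) = (6,3)
Fill (5+2,2+0) = (7,2)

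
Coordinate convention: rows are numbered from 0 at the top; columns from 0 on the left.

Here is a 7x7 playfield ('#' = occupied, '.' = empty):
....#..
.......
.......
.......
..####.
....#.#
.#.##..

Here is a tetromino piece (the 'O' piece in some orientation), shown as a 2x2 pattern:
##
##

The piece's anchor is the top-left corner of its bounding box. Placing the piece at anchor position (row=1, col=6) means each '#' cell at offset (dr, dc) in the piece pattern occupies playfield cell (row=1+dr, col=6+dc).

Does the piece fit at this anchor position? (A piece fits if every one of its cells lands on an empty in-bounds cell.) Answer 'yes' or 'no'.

Check each piece cell at anchor (1, 6):
  offset (0,0) -> (1,6): empty -> OK
  offset (0,1) -> (1,7): out of bounds -> FAIL
  offset (1,0) -> (2,6): empty -> OK
  offset (1,1) -> (2,7): out of bounds -> FAIL
All cells valid: no

Answer: no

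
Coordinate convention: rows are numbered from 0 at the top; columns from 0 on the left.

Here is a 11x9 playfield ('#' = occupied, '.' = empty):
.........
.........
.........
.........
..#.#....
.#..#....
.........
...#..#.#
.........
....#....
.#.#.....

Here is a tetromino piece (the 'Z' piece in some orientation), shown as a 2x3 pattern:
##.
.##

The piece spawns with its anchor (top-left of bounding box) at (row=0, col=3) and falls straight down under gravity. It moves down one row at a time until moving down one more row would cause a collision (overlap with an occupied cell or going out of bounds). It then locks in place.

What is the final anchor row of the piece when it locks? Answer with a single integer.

Answer: 2

Derivation:
Spawn at (row=0, col=3). Try each row:
  row 0: fits
  row 1: fits
  row 2: fits
  row 3: blocked -> lock at row 2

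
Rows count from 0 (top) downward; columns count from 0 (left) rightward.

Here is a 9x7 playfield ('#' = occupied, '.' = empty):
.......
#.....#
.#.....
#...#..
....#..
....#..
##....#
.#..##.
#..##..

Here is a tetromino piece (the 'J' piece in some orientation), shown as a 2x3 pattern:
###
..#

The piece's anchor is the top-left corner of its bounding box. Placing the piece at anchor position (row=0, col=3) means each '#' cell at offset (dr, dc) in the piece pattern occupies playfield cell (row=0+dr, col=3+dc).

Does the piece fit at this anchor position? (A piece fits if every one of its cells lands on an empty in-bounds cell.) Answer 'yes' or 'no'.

Answer: yes

Derivation:
Check each piece cell at anchor (0, 3):
  offset (0,0) -> (0,3): empty -> OK
  offset (0,1) -> (0,4): empty -> OK
  offset (0,2) -> (0,5): empty -> OK
  offset (1,2) -> (1,5): empty -> OK
All cells valid: yes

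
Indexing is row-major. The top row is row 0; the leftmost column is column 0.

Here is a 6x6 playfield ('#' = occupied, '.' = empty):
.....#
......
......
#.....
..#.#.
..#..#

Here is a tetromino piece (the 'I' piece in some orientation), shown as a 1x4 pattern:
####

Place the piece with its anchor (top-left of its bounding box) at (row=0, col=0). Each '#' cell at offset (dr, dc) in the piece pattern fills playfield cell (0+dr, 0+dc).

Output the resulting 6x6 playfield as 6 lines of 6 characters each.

Answer: ####.#
......
......
#.....
..#.#.
..#..#

Derivation:
Fill (0+0,0+0) = (0,0)
Fill (0+0,0+1) = (0,1)
Fill (0+0,0+2) = (0,2)
Fill (0+0,0+3) = (0,3)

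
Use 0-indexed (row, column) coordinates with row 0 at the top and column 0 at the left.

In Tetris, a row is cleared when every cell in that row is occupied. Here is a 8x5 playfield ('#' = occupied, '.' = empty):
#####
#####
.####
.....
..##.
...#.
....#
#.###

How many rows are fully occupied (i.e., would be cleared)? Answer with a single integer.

Check each row:
  row 0: 0 empty cells -> FULL (clear)
  row 1: 0 empty cells -> FULL (clear)
  row 2: 1 empty cell -> not full
  row 3: 5 empty cells -> not full
  row 4: 3 empty cells -> not full
  row 5: 4 empty cells -> not full
  row 6: 4 empty cells -> not full
  row 7: 1 empty cell -> not full
Total rows cleared: 2

Answer: 2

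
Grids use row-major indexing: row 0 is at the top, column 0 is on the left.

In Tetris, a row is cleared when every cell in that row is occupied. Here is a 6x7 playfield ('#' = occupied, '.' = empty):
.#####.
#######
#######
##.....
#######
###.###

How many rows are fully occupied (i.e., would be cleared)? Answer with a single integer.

Answer: 3

Derivation:
Check each row:
  row 0: 2 empty cells -> not full
  row 1: 0 empty cells -> FULL (clear)
  row 2: 0 empty cells -> FULL (clear)
  row 3: 5 empty cells -> not full
  row 4: 0 empty cells -> FULL (clear)
  row 5: 1 empty cell -> not full
Total rows cleared: 3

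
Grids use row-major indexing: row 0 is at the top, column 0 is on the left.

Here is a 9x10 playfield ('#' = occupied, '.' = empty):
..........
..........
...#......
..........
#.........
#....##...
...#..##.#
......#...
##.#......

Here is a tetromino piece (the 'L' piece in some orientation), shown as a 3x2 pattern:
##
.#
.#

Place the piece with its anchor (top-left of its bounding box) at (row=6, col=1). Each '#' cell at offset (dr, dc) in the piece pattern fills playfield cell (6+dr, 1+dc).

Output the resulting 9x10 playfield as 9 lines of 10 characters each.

Answer: ..........
..........
...#......
..........
#.........
#....##...
.###..##.#
..#...#...
####......

Derivation:
Fill (6+0,1+0) = (6,1)
Fill (6+0,1+1) = (6,2)
Fill (6+1,1+1) = (7,2)
Fill (6+2,1+1) = (8,2)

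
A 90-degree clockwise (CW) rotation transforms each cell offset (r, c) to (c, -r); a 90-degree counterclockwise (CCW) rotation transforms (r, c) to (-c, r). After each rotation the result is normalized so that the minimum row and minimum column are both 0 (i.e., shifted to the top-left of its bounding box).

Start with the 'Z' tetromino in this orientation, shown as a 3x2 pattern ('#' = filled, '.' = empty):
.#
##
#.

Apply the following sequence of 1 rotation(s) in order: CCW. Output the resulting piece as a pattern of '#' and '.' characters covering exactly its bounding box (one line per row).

Answer: ##.
.##

Derivation:
Start:
.#
##
#.
After rotation 1 (CCW):
##.
.##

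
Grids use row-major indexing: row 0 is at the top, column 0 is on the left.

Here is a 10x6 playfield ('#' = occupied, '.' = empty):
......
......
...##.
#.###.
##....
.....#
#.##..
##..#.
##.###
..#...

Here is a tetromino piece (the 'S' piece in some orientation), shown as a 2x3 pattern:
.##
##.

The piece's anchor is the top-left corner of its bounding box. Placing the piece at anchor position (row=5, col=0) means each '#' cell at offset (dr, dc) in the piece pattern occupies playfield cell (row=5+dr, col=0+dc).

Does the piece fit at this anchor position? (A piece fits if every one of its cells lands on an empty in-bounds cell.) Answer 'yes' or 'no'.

Check each piece cell at anchor (5, 0):
  offset (0,1) -> (5,1): empty -> OK
  offset (0,2) -> (5,2): empty -> OK
  offset (1,0) -> (6,0): occupied ('#') -> FAIL
  offset (1,1) -> (6,1): empty -> OK
All cells valid: no

Answer: no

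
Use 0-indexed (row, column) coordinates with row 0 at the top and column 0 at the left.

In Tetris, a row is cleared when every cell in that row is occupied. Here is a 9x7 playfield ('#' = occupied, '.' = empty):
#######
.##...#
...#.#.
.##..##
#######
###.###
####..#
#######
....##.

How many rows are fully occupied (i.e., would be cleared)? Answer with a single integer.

Check each row:
  row 0: 0 empty cells -> FULL (clear)
  row 1: 4 empty cells -> not full
  row 2: 5 empty cells -> not full
  row 3: 3 empty cells -> not full
  row 4: 0 empty cells -> FULL (clear)
  row 5: 1 empty cell -> not full
  row 6: 2 empty cells -> not full
  row 7: 0 empty cells -> FULL (clear)
  row 8: 5 empty cells -> not full
Total rows cleared: 3

Answer: 3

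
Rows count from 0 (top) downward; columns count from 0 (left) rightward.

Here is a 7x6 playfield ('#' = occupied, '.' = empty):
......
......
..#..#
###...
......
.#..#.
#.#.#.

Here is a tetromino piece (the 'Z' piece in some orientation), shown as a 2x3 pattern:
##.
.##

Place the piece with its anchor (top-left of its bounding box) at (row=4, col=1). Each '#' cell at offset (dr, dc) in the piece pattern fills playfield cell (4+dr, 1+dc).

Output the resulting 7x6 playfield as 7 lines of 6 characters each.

Fill (4+0,1+0) = (4,1)
Fill (4+0,1+1) = (4,2)
Fill (4+1,1+1) = (5,2)
Fill (4+1,1+2) = (5,3)

Answer: ......
......
..#..#
###...
.##...
.####.
#.#.#.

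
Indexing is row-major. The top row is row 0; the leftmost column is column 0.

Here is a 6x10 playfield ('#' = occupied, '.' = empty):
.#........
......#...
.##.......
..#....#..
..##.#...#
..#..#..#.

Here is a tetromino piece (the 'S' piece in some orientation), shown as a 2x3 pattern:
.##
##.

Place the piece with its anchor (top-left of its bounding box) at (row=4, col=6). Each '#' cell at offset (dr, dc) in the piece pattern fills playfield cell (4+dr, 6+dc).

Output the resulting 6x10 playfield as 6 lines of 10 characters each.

Answer: .#........
......#...
.##.......
..#....#..
..##.#.###
..#..####.

Derivation:
Fill (4+0,6+1) = (4,7)
Fill (4+0,6+2) = (4,8)
Fill (4+1,6+0) = (5,6)
Fill (4+1,6+1) = (5,7)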